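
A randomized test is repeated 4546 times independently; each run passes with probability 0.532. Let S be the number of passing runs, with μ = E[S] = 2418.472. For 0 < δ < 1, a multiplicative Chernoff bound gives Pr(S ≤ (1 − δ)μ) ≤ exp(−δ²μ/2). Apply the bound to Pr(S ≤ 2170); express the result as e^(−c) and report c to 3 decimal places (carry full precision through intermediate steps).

12.764

Write 2170 = (1 − δ)μ, so δ = 1 − 2170/2418.472 = 0.1027393…
Then the exponent is δ²μ/2 = (μ − 2170)²/(2μ) = 12.763913.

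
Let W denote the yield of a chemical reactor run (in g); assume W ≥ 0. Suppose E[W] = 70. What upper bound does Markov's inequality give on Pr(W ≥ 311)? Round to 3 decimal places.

0.225

Markov's inequality: for a non-negative random variable, Pr(W ≥ a) ≤ E[W]/a.
Here E[W] = 70 and a = 311, so the bound is 70/311 = 0.2251.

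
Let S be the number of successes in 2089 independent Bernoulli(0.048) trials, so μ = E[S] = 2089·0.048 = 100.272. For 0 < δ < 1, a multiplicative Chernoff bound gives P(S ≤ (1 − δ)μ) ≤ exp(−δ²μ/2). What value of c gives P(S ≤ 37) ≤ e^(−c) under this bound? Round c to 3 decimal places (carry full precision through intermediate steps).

Write 37 = (1 − δ)μ, so δ = 1 − 37/100.272 = 0.6310037…
Then the exponent is δ²μ/2 = (μ − 37)²/(2μ) = 19.962432.

19.962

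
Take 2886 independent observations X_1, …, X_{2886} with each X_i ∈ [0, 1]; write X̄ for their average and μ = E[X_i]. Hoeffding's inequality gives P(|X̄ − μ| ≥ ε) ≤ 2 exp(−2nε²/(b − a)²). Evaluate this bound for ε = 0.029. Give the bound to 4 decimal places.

0.0156

Exponent: 2nε²/(b − a)² = 2·2886·0.029² / 1² = 4.85425.
Bound = 2·exp(−4.85425) = 0.01559.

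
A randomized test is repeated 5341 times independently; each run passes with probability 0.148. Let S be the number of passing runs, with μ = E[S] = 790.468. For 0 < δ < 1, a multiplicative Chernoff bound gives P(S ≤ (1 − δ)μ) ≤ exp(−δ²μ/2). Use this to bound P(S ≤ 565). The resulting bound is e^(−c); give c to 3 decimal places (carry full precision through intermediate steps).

32.156

Write 565 = (1 − δ)μ, so δ = 1 − 565/790.468 = 0.2852336…
Then the exponent is δ²μ/2 = (μ − 565)²/(2μ) = 32.155520.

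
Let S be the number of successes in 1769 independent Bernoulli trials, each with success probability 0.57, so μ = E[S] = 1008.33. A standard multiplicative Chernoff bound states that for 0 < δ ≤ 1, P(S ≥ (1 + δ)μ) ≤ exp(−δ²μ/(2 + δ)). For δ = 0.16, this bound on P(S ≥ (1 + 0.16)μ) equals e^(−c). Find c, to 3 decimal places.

11.951

c = δ²μ/(2 + δ) = 0.16²·1008.33/(2 + 0.16) = 11.9506.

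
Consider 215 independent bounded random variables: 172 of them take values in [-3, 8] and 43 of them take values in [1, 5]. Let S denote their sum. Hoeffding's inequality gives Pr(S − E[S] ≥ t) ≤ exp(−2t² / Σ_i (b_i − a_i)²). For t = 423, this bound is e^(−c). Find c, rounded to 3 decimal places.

16.645

Σ(b_i − a_i)² = 172·11² + 43·4² = 21500.
c = 2t² / 21500 = 2·423² / 21500 = 16.6446.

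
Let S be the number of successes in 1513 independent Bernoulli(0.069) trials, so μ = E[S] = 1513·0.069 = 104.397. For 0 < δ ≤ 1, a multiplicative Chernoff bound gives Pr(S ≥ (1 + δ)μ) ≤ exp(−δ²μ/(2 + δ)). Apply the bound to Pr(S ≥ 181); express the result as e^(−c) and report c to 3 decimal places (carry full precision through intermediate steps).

20.561

Write 181 = (1 + δ)μ, so δ = 181/104.397 − 1 = 0.7337663…
Then the exponent is δ²μ/(2 + δ) = (181 − μ)² / (μ·(2 + δ)) = 20.560902.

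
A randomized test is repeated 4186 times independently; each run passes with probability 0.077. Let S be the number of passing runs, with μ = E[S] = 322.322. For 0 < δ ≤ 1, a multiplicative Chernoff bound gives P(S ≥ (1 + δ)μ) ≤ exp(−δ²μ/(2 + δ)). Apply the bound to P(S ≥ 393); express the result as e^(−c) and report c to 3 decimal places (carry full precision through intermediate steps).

Write 393 = (1 + δ)μ, so δ = 393/322.322 − 1 = 0.2192776…
Then the exponent is δ²μ/(2 + δ) = (393 − μ)² / (μ·(2 + δ)) = 6.983400.

6.983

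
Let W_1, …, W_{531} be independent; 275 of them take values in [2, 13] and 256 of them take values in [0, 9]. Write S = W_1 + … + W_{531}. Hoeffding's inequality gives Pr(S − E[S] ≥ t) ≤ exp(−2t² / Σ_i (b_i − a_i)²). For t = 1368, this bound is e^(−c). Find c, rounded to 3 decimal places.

69.298

Σ(b_i − a_i)² = 275·11² + 256·9² = 54011.
c = 2t² / 54011 = 2·1368² / 54011 = 69.2979.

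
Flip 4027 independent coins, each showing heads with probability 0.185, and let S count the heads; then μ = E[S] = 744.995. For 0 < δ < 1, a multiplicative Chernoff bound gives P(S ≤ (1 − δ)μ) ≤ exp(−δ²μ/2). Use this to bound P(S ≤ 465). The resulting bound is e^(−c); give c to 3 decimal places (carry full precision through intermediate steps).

52.616

Write 465 = (1 − δ)μ, so δ = 1 − 465/744.995 = 0.3758347…
Then the exponent is δ²μ/2 = (μ − 465)²/(2μ) = 52.615924.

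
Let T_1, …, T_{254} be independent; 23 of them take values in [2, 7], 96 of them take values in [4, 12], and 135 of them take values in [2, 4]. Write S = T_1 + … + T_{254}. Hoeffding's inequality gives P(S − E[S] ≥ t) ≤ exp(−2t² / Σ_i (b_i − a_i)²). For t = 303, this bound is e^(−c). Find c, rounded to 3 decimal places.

Σ(b_i − a_i)² = 23·5² + 96·8² + 135·2² = 7259.
c = 2t² / 7259 = 2·303² / 7259 = 25.2952.

25.295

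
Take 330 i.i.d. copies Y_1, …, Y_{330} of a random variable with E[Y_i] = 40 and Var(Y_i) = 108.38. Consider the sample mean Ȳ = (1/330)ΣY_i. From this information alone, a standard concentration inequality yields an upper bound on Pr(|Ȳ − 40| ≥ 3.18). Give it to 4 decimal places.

0.0325

With mean and variance of each term known, Chebyshev's inequality bounds the deviation of the sum (or sample mean).
Var(Ȳ) = Var(Y_i)/n = 108.38/330 = 0.32842.
Chebyshev: Pr(|Ȳ − 40| ≥ 3.18) ≤ Var(Ȳ)/(3.18)² = 108.38/(330·3.18²) = 0.0325.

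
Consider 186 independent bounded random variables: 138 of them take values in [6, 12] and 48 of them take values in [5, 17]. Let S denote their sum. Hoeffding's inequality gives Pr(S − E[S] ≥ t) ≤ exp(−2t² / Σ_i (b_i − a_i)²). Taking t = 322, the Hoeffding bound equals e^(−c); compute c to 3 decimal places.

Σ(b_i − a_i)² = 138·6² + 48·12² = 11880.
c = 2t² / 11880 = 2·322² / 11880 = 17.4552.

17.455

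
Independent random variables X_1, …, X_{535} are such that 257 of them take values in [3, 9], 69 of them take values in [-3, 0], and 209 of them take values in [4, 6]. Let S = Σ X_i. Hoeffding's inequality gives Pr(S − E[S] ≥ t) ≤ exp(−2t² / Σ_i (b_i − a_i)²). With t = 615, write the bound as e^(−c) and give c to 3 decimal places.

Σ(b_i − a_i)² = 257·6² + 69·3² + 209·2² = 10709.
c = 2t² / 10709 = 2·615² / 10709 = 70.6368.

70.637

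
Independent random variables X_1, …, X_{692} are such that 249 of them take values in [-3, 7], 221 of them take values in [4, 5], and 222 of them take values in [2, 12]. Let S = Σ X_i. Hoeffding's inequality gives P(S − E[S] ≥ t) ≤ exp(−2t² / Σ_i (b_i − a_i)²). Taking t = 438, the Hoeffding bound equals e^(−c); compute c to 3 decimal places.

Σ(b_i − a_i)² = 249·10² + 221·1² + 222·10² = 47321.
c = 2t² / 47321 = 2·438² / 47321 = 8.1082.

8.108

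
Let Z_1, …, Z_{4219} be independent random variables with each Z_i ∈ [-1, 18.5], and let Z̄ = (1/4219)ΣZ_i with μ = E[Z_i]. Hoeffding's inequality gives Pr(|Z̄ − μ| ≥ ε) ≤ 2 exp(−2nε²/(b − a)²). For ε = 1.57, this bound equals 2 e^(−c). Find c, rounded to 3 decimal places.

c = 2nε²/(b − a)² = 2·4219·1.57² / 19.5² = 54.6978.

54.698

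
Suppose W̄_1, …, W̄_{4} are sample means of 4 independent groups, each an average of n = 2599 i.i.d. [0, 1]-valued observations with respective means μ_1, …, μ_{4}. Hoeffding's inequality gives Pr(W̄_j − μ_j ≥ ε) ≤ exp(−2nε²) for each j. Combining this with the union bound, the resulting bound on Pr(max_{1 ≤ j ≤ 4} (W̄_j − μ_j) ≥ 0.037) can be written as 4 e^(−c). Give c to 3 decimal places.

7.116

Union bound over the 4 events: Pr(max_{1 ≤ j ≤ 4} (W̄_j − μ_j) ≥ 0.037) ≤ 4·exp(−2nε²) = 4 exp(−2·2599·0.037²).
So c = 2·2599·0.037² = 7.1161.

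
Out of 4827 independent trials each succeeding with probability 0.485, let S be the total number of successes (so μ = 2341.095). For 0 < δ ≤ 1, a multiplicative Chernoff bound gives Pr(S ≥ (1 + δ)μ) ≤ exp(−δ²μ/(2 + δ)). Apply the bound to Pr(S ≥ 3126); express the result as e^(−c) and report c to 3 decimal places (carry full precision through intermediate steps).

112.688

Write 3126 = (1 + δ)μ, so δ = 3126/2341.095 − 1 = 0.3352726…
Then the exponent is δ²μ/(2 + δ) = (3126 − μ)² / (μ·(2 + δ)) = 112.687974.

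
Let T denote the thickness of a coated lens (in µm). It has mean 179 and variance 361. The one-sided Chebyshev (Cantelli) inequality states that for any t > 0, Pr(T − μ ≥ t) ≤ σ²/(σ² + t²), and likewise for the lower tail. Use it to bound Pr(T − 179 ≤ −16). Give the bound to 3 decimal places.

Here σ² = 361 and t = 16, so σ² + t² = 617.
Cantelli's bound: 361/617 = 0.5851.

0.585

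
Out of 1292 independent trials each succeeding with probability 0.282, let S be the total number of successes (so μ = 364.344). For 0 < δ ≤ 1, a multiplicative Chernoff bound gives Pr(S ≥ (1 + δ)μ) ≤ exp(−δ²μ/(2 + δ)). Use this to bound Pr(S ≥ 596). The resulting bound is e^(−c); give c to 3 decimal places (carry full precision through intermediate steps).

Write 596 = (1 + δ)μ, so δ = 596/364.344 − 1 = 0.6358167…
Then the exponent is δ²μ/(2 + δ) = (596 − μ)² / (μ·(2 + δ)) = 55.880499.

55.880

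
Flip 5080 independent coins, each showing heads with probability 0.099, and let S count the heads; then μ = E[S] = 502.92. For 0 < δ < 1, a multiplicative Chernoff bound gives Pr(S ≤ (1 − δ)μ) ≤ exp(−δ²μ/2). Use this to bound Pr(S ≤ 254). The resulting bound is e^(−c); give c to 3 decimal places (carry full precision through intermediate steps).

61.601

Write 254 = (1 − δ)μ, so δ = 1 − 254/502.92 = 0.4949495…
Then the exponent is δ²μ/2 = (μ − 254)²/(2μ) = 61.601414.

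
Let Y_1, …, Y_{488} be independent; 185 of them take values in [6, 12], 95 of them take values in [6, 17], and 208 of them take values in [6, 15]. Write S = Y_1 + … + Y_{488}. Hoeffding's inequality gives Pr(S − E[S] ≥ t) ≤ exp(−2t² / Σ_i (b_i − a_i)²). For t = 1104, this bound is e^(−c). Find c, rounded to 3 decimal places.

Σ(b_i − a_i)² = 185·6² + 95·11² + 208·9² = 35003.
c = 2t² / 35003 = 2·1104² / 35003 = 69.6407.

69.641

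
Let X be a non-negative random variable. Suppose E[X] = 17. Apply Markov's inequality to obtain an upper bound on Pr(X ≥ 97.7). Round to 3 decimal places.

0.174

Markov's inequality: for a non-negative random variable, Pr(X ≥ a) ≤ E[X]/a.
Here E[X] = 17 and a = 97.7, so the bound is 17/97.7 = 0.1740.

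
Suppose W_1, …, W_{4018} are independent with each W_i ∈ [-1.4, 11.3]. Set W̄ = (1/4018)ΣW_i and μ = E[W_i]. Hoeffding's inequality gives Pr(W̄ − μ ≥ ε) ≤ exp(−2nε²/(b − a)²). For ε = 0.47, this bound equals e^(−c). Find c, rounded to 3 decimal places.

11.006

c = 2nε²/(b − a)² = 2·4018·0.47² / 12.7² = 11.0060.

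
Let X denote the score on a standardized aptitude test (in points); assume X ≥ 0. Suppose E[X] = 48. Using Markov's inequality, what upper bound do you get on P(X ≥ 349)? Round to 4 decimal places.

Markov's inequality: for a non-negative random variable, P(X ≥ a) ≤ E[X]/a.
Here E[X] = 48 and a = 349, so the bound is 48/349 = 0.1375.

0.1375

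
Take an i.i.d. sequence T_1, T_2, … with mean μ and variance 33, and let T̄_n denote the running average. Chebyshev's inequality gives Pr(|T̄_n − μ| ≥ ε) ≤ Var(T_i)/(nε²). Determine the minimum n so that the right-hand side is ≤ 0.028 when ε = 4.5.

59

Require 33/(n·4.5²) ≤ 0.028, i.e. n ≥ 33/(0.028·4.5²) = 58.201.
The smallest integer n is 59.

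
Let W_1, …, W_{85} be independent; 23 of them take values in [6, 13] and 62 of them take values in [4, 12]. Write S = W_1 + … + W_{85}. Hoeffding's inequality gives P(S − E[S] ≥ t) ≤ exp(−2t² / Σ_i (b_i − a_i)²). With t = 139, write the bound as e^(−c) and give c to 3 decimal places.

7.584

Σ(b_i − a_i)² = 23·7² + 62·8² = 5095.
c = 2t² / 5095 = 2·139² / 5095 = 7.5843.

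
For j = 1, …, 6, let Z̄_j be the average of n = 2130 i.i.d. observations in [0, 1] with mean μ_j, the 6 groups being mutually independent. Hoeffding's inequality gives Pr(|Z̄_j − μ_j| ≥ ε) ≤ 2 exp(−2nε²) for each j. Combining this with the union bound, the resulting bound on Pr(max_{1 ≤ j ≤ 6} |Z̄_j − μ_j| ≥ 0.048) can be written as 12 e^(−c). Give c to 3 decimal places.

Union bound over the 6 events: Pr(max_{1 ≤ j ≤ 6} |Z̄_j − μ_j| ≥ 0.048) ≤ 6·2·exp(−2nε²) = 12 exp(−2·2130·0.048²).
So c = 2·2130·0.048² = 9.8150.

9.815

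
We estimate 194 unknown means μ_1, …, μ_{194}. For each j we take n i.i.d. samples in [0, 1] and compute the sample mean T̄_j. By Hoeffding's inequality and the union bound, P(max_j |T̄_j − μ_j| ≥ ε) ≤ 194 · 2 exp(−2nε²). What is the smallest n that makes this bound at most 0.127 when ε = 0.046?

Need 2·194·exp(−2nε²) ≤ 0.127, i.e. exp(−2nε²) ≤ 0.127/388.
So 2nε² ≥ ln(388/0.127) = 8.024574.
Hence n ≥ 8.024574/(2·0.046²) = 1896.166.
The smallest integer n is 1897.

1897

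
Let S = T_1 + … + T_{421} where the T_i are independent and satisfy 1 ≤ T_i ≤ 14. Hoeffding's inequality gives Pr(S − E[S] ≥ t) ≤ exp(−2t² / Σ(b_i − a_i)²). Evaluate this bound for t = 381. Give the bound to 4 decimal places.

Σ(b_i − a_i)² = 421·(13)² = 71149.
Exponent = 2·381²/71149 = 4.0805.
Bound = exp(−4.0805) = 0.01690.

0.0169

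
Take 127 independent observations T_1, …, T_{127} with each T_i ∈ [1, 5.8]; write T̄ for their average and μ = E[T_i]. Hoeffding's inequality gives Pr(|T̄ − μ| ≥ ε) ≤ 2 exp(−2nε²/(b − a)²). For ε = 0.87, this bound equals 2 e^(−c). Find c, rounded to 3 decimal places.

8.344

c = 2nε²/(b − a)² = 2·127·0.87² / 4.8² = 8.3443.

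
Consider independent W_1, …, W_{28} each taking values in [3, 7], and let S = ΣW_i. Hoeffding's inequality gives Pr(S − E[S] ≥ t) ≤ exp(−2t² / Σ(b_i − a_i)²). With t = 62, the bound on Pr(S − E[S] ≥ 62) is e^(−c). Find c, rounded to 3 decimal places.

Σ(b_i − a_i)² = 28·(4)² = 448.
c = 2t²/448 = 2·62²/448 = 17.1607.

17.161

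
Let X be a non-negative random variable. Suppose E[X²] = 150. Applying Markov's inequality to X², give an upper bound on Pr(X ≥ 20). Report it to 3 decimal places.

0.375

Since X ≥ 0, the event {X ≥ 20} is the same as {X² ≥ 400}.
Markov's inequality applied to X² gives Pr(X² ≥ 400) ≤ E[X²]/400 = 150/400 = 0.3750.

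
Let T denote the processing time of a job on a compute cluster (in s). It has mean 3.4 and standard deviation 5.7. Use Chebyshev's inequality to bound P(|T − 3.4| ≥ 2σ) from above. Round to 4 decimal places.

Chebyshev: P(|T − μ| ≥ t) ≤ Var(T)/t².
Var(T) = σ² = 5.7² = 32.49.
t = 2·5.7 = 11.4.
Bound = 32.49 / 129.96 = 0.2500.

0.2500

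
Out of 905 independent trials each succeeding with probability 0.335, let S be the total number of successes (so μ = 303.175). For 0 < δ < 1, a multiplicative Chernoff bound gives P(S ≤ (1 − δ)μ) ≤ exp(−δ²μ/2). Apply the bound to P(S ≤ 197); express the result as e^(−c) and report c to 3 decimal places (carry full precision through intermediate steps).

Write 197 = (1 − δ)μ, so δ = 1 − 197/303.175 = 0.3502103…
Then the exponent is δ²μ/2 = (μ − 197)²/(2μ) = 18.591788.

18.592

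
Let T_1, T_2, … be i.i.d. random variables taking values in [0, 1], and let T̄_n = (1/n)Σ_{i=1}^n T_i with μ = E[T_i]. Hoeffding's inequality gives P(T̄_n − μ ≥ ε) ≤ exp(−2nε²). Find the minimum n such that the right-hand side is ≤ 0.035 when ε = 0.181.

52

Require exp(−2nε²) ≤ 0.035, i.e. 2nε² ≥ ln(1/0.035) = 3.352407.
So n ≥ 3.352407 / (2·0.181²) = 51.165.
The smallest integer n is 52.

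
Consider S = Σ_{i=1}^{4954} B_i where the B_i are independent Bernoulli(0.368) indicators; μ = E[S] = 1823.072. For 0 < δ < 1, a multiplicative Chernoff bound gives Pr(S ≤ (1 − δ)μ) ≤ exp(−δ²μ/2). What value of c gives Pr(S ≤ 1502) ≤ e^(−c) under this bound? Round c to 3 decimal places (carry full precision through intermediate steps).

Write 1502 = (1 − δ)μ, so δ = 1 − 1502/1823.072 = 0.1761159…
Then the exponent is δ²μ/2 = (μ − 1502)²/(2μ) = 28.272945.

28.273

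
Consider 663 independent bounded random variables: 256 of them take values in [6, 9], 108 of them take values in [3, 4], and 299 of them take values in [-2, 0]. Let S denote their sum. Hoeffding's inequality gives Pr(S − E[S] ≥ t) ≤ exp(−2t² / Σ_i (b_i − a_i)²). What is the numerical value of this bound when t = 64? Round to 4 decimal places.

0.1033

Σ(b_i − a_i)² = 256·3² + 108·1² + 299·2² = 3608.
Exponent = 2·64² / 3608 = 2.27051.
Bound = exp(−2.27051) = 0.10326.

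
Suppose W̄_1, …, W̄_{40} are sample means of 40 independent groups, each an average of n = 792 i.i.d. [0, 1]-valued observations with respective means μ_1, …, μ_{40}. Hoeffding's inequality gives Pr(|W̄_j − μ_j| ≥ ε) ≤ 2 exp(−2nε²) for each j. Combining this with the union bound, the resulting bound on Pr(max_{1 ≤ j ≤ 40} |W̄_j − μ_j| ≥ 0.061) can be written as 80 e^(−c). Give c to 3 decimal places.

Union bound over the 40 events: Pr(max_{1 ≤ j ≤ 40} |W̄_j − μ_j| ≥ 0.061) ≤ 40·2·exp(−2nε²) = 80 exp(−2·792·0.061²).
So c = 2·792·0.061² = 5.8941.

5.894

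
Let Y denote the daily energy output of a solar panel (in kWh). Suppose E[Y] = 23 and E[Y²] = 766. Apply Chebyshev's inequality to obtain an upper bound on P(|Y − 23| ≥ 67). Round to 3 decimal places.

0.053

Var(Y) = E[Y²] − (E[Y])² = 766 − 529 = 237.
Chebyshev's inequality: P(|Y − μ| ≥ t) ≤ Var(Y)/t² = 237/4489 = 0.0528.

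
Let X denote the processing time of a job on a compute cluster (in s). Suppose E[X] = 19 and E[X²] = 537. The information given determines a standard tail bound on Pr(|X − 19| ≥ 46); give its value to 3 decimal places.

0.083

The first two moments determine the variance, so Chebyshev's inequality is the sharpest standard bound available.
Var(X) = E[X²] − (E[X])² = 537 − 361 = 176.
Chebyshev's inequality: Pr(|X − μ| ≥ t) ≤ Var(X)/t² = 176/2116 = 0.0832.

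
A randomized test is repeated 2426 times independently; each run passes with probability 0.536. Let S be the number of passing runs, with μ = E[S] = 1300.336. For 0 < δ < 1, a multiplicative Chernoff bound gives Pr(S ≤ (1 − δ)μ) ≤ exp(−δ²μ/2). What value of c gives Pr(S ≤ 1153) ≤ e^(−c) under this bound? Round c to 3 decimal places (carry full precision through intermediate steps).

Write 1153 = (1 − δ)μ, so δ = 1 − 1153/1300.336 = 0.1133061…
Then the exponent is δ²μ/2 = (μ − 1153)²/(2μ) = 8.347034.

8.347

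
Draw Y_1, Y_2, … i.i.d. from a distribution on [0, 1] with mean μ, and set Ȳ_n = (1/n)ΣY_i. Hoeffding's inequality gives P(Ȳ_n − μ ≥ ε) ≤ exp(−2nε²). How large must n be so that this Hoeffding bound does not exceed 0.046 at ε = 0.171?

Require exp(−2nε²) ≤ 0.046, i.e. 2nε² ≥ ln(1/0.046) = 3.079114.
So n ≥ 3.079114 / (2·0.171²) = 52.651.
The smallest integer n is 53.

53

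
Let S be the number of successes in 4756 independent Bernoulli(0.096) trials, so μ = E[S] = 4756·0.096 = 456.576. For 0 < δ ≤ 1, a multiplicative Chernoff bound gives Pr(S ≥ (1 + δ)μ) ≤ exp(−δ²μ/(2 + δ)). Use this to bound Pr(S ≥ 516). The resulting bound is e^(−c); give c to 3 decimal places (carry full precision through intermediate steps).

3.631

Write 516 = (1 + δ)μ, so δ = 516/456.576 − 1 = 0.1301514…
Then the exponent is δ²μ/(2 + δ) = (516 − μ)² / (μ·(2 + δ)) = 3.630782.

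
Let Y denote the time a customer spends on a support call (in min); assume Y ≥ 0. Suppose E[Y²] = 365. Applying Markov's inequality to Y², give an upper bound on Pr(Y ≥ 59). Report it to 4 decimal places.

Since Y ≥ 0, the event {Y ≥ 59} is the same as {Y² ≥ 3481}.
Markov's inequality applied to Y² gives Pr(Y² ≥ 3481) ≤ E[Y²]/3481 = 365/3481 = 0.1049.

0.1049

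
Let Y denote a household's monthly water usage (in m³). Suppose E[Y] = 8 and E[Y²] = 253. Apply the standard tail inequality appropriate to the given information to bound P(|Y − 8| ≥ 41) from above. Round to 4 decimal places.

0.1124

The first two moments determine the variance, so Chebyshev's inequality is the sharpest standard bound available.
Var(Y) = E[Y²] − (E[Y])² = 253 − 64 = 189.
Chebyshev's inequality: P(|Y − μ| ≥ t) ≤ Var(Y)/t² = 189/1681 = 0.1124.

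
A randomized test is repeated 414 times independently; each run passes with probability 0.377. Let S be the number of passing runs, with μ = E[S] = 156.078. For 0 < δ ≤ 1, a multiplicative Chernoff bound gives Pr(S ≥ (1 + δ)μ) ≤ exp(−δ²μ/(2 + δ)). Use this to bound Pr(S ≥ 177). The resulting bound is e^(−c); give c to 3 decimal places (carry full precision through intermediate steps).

1.314

Write 177 = (1 + δ)μ, so δ = 177/156.078 − 1 = 0.1340484…
Then the exponent is δ²μ/(2 + δ) = (177 − μ)² / (μ·(2 + δ)) = 1.314197.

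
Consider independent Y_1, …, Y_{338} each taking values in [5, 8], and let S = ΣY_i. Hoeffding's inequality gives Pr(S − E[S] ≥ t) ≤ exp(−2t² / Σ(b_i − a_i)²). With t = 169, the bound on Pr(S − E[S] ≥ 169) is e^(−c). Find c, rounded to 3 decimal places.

18.778

Σ(b_i − a_i)² = 338·(3)² = 3042.
c = 2t²/3042 = 2·169²/3042 = 18.7778.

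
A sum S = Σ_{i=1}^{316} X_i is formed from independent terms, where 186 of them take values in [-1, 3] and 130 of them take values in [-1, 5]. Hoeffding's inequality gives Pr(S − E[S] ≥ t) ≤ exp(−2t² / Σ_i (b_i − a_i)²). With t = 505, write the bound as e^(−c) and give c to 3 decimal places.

Σ(b_i − a_i)² = 186·4² + 130·6² = 7656.
c = 2t² / 7656 = 2·505² / 7656 = 66.6210.

66.621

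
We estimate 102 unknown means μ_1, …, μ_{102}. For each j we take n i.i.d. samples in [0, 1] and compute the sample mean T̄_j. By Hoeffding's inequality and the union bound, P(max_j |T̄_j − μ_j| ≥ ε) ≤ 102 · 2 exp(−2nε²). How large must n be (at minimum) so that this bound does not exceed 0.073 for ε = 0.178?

126

Need 2·102·exp(−2nε²) ≤ 0.073, i.e. exp(−2nε²) ≤ 0.073/204.
So 2nε² ≥ ln(204/0.073) = 7.935416.
Hence n ≥ 7.935416/(2·0.178²) = 125.227.
The smallest integer n is 126.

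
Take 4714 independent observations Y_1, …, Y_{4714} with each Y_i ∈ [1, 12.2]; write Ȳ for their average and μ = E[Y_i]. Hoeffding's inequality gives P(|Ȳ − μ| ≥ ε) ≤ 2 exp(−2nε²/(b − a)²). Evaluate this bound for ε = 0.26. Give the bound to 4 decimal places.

0.0124

Exponent: 2nε²/(b − a)² = 2·4714·0.26² / 11.2² = 5.08078.
Bound = 2·exp(−5.08078) = 0.01243.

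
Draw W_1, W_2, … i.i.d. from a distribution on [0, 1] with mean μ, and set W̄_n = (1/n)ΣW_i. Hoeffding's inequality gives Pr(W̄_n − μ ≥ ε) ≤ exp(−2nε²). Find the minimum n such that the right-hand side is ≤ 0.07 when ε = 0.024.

2309

Require exp(−2nε²) ≤ 0.07, i.e. 2nε² ≥ ln(1/0.07) = 2.659260.
So n ≥ 2.659260 / (2·0.024²) = 2308.385.
The smallest integer n is 2309.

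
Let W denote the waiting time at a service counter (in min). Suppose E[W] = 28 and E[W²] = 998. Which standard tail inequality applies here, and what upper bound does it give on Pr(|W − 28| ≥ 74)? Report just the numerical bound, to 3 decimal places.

The first two moments determine the variance, so Chebyshev's inequality is the sharpest standard bound available.
Var(W) = E[W²] − (E[W])² = 998 − 784 = 214.
Chebyshev's inequality: Pr(|W − μ| ≥ t) ≤ Var(W)/t² = 214/5476 = 0.0391.

0.039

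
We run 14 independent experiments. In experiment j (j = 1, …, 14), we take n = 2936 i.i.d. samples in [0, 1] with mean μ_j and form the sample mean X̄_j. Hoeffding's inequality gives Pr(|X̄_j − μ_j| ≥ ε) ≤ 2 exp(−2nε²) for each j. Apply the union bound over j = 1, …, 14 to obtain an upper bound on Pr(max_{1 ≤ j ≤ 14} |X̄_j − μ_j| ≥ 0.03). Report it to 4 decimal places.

Per-experiment Hoeffding bound: 2·exp(−2·2936·0.03²) = 2·exp(−5.28480) = 0.010136.
Union bound over 14 events: 14·0.010136 = 0.14191.

0.1419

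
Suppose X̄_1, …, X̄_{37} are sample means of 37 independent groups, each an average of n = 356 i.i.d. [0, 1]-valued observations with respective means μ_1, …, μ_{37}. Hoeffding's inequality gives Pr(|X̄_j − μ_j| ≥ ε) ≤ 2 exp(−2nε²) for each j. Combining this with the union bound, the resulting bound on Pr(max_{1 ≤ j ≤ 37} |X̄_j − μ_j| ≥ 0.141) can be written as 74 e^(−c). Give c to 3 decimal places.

Union bound over the 37 events: Pr(max_{1 ≤ j ≤ 37} |X̄_j − μ_j| ≥ 0.141) ≤ 37·2·exp(−2nε²) = 74 exp(−2·356·0.141²).
So c = 2·356·0.141² = 14.1553.

14.155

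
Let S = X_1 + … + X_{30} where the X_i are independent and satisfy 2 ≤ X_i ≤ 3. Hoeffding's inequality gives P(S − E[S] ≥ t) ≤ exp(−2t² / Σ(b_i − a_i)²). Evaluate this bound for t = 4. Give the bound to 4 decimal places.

0.3442

Σ(b_i − a_i)² = 30·(1)² = 30.
Exponent = 2·4²/30 = 1.0667.
Bound = exp(−1.0667) = 0.34415.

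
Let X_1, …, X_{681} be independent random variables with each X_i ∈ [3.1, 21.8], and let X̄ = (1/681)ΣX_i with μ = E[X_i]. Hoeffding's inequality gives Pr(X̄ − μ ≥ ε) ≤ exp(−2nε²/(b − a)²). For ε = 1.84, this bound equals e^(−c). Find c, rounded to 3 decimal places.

c = 2nε²/(b − a)² = 2·681·1.84² / 18.7² = 13.1865.

13.187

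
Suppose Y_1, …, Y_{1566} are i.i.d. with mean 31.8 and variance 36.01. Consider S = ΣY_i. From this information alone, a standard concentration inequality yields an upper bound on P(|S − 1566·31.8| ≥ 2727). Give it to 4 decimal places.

With mean and variance of each term known, Chebyshev's inequality bounds the deviation of the sum (or sample mean).
Var(S) = n·Var(Y_i) = 1566·36.01 = 56391.66.
Chebyshev: P(|S − 1566·31.8| ≥ 2727) ≤ Var(S)/2727² = 56391.66/7436529 = 0.0076.

0.0076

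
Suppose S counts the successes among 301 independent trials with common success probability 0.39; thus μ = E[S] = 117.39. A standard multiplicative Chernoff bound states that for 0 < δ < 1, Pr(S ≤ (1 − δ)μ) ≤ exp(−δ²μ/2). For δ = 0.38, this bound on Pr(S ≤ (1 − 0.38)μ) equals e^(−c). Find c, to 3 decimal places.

c = δ²μ/2 = 0.38²·117.39/2 = 8.4756.

8.476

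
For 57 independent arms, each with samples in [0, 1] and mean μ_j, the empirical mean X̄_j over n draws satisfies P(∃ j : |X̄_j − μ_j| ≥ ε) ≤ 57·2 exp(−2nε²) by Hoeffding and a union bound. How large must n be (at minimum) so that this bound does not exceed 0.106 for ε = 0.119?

Need 2·57·exp(−2nε²) ≤ 0.106, i.e. exp(−2nε²) ≤ 0.106/114.
So 2nε² ≥ ln(114/0.106) = 6.980515.
Hence n ≥ 6.980515/(2·0.119²) = 246.470.
The smallest integer n is 247.

247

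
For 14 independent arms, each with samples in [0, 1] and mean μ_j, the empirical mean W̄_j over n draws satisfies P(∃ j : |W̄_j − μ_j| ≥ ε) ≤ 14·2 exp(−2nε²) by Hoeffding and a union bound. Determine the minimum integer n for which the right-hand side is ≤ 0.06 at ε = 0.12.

214

Need 2·14·exp(−2nε²) ≤ 0.06, i.e. exp(−2nε²) ≤ 0.06/28.
So 2nε² ≥ ln(28/0.06) = 6.145615.
Hence n ≥ 6.145615/(2·0.12²) = 213.389.
The smallest integer n is 214.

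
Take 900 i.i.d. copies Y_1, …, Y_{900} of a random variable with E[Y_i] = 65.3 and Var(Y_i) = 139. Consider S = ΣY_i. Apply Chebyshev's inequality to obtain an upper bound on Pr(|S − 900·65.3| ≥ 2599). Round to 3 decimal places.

0.019

Var(S) = n·Var(Y_i) = 900·139 = 125100.
Chebyshev: Pr(|S − 900·65.3| ≥ 2599) ≤ Var(S)/2599² = 125100/6754801 = 0.0185.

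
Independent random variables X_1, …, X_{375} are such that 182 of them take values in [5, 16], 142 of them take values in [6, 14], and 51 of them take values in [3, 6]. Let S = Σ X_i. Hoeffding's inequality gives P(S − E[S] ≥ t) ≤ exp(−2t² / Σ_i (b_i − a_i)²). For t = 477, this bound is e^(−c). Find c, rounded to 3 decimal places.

Σ(b_i − a_i)² = 182·11² + 142·8² + 51·3² = 31569.
c = 2t² / 31569 = 2·477² / 31569 = 14.4147.

14.415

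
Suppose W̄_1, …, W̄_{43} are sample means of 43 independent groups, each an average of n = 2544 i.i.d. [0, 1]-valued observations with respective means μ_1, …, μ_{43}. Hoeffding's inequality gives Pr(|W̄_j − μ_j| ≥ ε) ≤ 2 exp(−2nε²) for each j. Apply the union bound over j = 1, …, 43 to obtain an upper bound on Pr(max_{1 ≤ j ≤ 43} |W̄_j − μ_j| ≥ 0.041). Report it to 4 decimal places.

Per-experiment Hoeffding bound: 2·exp(−2·2544·0.041²) = 2·exp(−8.55293) = 0.00038596.
Union bound over 43 events: 43·0.00038596 = 0.01660.

0.0166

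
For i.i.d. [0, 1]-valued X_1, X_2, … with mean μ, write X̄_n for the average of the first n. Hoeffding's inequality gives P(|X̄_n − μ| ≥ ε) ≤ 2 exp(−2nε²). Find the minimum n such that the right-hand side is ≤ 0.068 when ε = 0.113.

133

Require 2·exp(−2nε²) ≤ 0.068, i.e. 2nε² ≥ ln(2/0.068) = 3.381395.
So n ≥ 3.381395 / (2·0.113²) = 132.406.
The smallest integer n is 133.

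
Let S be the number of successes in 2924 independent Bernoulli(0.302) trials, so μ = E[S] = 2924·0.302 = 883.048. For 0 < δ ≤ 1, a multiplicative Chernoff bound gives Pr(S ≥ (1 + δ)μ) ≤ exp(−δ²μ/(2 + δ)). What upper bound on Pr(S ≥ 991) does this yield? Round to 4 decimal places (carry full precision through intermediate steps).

0.0020

Write 991 = (1 + δ)μ, so δ = 991/883.048 − 1 = 0.1222493…
Then the exponent is δ²μ/(2 + δ) = (991 − μ)² / (μ·(2 + δ)) = 6.218429.
Bound = exp(−6.218429) = 0.00199.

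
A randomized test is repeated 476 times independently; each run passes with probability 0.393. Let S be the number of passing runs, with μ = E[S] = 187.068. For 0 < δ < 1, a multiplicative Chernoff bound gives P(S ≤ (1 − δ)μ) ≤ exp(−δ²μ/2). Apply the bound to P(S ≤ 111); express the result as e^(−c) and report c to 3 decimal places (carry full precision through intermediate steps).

Write 111 = (1 − δ)μ, so δ = 1 − 111/187.068 = 0.4066329…
Then the exponent is δ²μ/2 = (μ − 111)²/(2μ) = 15.465875.

15.466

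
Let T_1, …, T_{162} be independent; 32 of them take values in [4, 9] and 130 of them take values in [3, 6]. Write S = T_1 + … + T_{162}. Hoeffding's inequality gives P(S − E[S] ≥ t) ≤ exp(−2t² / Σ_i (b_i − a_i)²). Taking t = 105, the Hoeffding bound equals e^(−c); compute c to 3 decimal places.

Σ(b_i − a_i)² = 32·5² + 130·3² = 1970.
c = 2t² / 1970 = 2·105² / 1970 = 11.1929.

11.193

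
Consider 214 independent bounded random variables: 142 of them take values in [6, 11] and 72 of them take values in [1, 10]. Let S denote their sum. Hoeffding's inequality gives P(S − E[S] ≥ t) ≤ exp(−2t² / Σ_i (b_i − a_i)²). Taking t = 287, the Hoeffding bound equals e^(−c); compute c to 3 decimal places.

Σ(b_i − a_i)² = 142·5² + 72·9² = 9382.
c = 2t² / 9382 = 2·287² / 9382 = 17.5589.

17.559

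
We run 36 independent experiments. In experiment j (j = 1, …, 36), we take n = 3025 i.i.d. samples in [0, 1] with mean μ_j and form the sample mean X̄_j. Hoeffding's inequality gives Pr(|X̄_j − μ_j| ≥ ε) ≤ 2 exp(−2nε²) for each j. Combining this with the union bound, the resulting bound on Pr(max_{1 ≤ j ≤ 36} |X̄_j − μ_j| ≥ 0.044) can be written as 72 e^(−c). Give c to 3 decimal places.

11.713

Union bound over the 36 events: Pr(max_{1 ≤ j ≤ 36} |X̄_j − μ_j| ≥ 0.044) ≤ 36·2·exp(−2nε²) = 72 exp(−2·3025·0.044²).
So c = 2·3025·0.044² = 11.7128.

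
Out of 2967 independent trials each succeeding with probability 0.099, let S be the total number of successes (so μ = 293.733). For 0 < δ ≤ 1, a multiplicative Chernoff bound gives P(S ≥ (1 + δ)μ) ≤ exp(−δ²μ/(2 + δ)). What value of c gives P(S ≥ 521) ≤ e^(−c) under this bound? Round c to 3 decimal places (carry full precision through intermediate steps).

Write 521 = (1 + δ)μ, so δ = 521/293.733 − 1 = 0.7737197…
Then the exponent is δ²μ/(2 + δ) = (521 − μ)² / (μ·(2 + δ)) = 63.395357.

63.395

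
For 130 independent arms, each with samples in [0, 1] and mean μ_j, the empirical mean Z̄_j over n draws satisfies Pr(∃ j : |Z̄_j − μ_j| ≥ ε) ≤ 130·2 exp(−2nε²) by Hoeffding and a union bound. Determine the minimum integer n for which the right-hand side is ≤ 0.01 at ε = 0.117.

Need 2·130·exp(−2nε²) ≤ 0.01, i.e. exp(−2nε²) ≤ 0.01/260.
So 2nε² ≥ ln(260/0.01) = 10.165852.
Hence n ≥ 10.165852/(2·0.117²) = 371.315.
The smallest integer n is 372.

372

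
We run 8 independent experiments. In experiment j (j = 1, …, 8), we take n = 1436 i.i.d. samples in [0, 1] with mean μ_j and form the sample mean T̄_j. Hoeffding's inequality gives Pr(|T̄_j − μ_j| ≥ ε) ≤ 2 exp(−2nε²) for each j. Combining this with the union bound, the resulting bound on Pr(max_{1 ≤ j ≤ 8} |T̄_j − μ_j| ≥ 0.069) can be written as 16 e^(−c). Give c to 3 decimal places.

Union bound over the 8 events: Pr(max_{1 ≤ j ≤ 8} |T̄_j − μ_j| ≥ 0.069) ≤ 8·2·exp(−2nε²) = 16 exp(−2·1436·0.069²).
So c = 2·1436·0.069² = 13.6736.

13.674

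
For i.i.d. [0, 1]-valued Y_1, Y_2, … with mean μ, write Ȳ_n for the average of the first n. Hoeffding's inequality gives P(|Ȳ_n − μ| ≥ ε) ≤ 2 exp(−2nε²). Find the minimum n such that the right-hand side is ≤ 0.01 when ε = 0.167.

Require 2·exp(−2nε²) ≤ 0.01, i.e. 2nε² ≥ ln(2/0.01) = 5.298317.
So n ≥ 5.298317 / (2·0.167²) = 94.989.
The smallest integer n is 95.

95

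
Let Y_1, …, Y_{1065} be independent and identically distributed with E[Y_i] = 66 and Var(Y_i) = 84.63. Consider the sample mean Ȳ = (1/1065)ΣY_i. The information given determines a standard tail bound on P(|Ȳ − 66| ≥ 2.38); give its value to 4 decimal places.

0.0140

With mean and variance of each term known, Chebyshev's inequality bounds the deviation of the sum (or sample mean).
Var(Ȳ) = Var(Y_i)/n = 84.63/1065 = 0.079465.
Chebyshev: P(|Ȳ − 66| ≥ 2.38) ≤ Var(Ȳ)/(2.38)² = 84.63/(1065·2.38²) = 0.0140.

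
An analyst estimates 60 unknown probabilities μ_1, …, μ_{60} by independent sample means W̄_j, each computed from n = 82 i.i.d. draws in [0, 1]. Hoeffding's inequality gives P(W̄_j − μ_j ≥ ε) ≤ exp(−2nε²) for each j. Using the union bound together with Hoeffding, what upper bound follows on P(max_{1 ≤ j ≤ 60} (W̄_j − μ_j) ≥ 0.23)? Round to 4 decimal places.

Per-experiment Hoeffding bound: exp(−2·82·0.23²) = exp(−8.67560) = 0.0001707.
Union bound over 60 events: 60·0.0001707 = 0.01024.

0.0102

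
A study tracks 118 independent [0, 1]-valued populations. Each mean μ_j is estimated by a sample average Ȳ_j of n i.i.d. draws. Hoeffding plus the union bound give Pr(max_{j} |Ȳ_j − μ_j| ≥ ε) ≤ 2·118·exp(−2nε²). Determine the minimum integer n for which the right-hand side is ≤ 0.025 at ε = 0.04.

Need 2·118·exp(−2nε²) ≤ 0.025, i.e. exp(−2nε²) ≤ 0.025/236.
So 2nε² ≥ ln(236/0.025) = 9.152711.
Hence n ≥ 9.152711/(2·0.04²) = 2860.222.
The smallest integer n is 2861.

2861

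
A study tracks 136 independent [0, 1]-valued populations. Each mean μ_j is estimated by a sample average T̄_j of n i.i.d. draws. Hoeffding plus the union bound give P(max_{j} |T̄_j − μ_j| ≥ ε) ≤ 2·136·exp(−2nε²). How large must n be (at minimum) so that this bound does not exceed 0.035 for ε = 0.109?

377

Need 2·136·exp(−2nε²) ≤ 0.035, i.e. exp(−2nε²) ≤ 0.035/272.
So 2nε² ≥ ln(272/0.035) = 8.958209.
Hence n ≥ 8.958209/(2·0.109²) = 376.997.
The smallest integer n is 377.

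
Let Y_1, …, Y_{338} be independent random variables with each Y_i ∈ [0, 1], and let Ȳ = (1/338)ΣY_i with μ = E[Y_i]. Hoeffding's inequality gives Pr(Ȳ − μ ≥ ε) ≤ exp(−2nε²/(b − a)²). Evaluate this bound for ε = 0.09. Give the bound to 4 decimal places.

Exponent: 2nε²/(b − a)² = 2·338·0.09² / 1² = 5.47560.
Bound = exp(−5.47560) = 0.00419.

0.0042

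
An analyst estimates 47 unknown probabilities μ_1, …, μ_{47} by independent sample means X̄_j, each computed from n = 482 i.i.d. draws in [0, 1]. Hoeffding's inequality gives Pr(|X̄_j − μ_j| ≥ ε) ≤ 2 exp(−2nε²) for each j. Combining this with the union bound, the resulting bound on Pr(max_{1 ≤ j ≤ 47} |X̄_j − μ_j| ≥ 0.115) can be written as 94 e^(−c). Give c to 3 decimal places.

Union bound over the 47 events: Pr(max_{1 ≤ j ≤ 47} |X̄_j − μ_j| ≥ 0.115) ≤ 47·2·exp(−2nε²) = 94 exp(−2·482·0.115²).
So c = 2·482·0.115² = 12.7489.

12.749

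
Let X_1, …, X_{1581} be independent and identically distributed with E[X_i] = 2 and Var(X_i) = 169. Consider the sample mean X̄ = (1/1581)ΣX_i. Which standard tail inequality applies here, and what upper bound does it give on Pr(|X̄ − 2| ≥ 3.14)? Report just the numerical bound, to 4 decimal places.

0.0108

With mean and variance of each term known, Chebyshev's inequality bounds the deviation of the sum (or sample mean).
Var(X̄) = Var(X_i)/n = 169/1581 = 0.10689.
Chebyshev: Pr(|X̄ − 2| ≥ 3.14) ≤ Var(X̄)/(3.14)² = 169/(1581·3.14²) = 0.0108.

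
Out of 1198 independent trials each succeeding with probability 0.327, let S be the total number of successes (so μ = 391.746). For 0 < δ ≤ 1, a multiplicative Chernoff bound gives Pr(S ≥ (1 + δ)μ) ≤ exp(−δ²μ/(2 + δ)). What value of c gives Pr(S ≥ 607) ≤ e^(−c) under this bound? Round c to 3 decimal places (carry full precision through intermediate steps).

46.392

Write 607 = (1 + δ)μ, so δ = 607/391.746 − 1 = 0.5494734…
Then the exponent is δ²μ/(2 + δ) = (607 − μ)² / (μ·(2 + δ)) = 46.392461.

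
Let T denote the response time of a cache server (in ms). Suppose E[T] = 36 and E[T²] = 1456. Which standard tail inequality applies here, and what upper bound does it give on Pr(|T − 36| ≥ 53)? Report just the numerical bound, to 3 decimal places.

The first two moments determine the variance, so Chebyshev's inequality is the sharpest standard bound available.
Var(T) = E[T²] − (E[T])² = 1456 − 1296 = 160.
Chebyshev's inequality: Pr(|T − μ| ≥ t) ≤ Var(T)/t² = 160/2809 = 0.0570.

0.057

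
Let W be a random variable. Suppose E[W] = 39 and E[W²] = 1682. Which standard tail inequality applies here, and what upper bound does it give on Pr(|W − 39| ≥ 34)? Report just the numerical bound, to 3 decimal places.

The first two moments determine the variance, so Chebyshev's inequality is the sharpest standard bound available.
Var(W) = E[W²] − (E[W])² = 1682 − 1521 = 161.
Chebyshev's inequality: Pr(|W − μ| ≥ t) ≤ Var(W)/t² = 161/1156 = 0.1393.

0.139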